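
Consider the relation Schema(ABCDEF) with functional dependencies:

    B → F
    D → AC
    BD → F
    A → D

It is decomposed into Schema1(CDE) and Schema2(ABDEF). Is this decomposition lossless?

Common attributes: Schema1 ∩ Schema2 = {DE}.
Closure of {DE}: D → AC applies, adding AC. So (DE)⁺ = {ACDE}.
This closure contains every attribute of Schema1, so Schema1 ∩ Schema2 → Schema1. The join is lossless.

Yes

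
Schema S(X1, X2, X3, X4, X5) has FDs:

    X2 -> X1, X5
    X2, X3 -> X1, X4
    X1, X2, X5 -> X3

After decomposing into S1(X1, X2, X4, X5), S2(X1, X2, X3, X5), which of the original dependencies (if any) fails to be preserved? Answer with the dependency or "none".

none

X2 → X1, X5 lies within S1.
X2, X3 → X1, X4: restricted closure across fragments reaches X1, X4.
X1, X2, X5 → X3 lies within S2.
Every dependency is enforceable on the fragments, so the decomposition is dependency-preserving.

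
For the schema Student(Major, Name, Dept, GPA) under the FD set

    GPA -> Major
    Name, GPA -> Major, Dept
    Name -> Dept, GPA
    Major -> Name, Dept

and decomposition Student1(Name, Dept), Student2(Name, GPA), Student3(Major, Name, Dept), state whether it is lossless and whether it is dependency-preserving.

Lossless test (chase): Rows 1 and 2 agree on Name; apply Name→Dept, GPA and equate their Dept, GPA entries. Rows 1 and 3 agree on Name; apply Name→Dept, GPA and equate their Dept, GPA entries. Rows 1 and 2 agree on GPA; apply GPA→Major and equate their Major entries. Rows 1 and 3 agree on GPA; apply GPA→Major and equate their Major entries. Row 1 is now all distinguished symbols — the join is lossless.
Dependency preservation: GPA → Major; Name, GPA → Major, Dept; Name → Dept, GPA are not contained in any single fragment, but the restricted closure of each left-hand side across the fragments still reaches the right-hand side; the remaining FDs each lie inside some fragment. All dependencies are preserved.

lossless and dependency-preserving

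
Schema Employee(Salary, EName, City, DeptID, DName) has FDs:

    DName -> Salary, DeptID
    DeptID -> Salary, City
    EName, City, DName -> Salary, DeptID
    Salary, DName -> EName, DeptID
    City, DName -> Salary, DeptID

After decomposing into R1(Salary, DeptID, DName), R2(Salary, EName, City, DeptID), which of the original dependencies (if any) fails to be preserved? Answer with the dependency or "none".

Salary, DName -> EName, DeptID

Check Salary, DName → EName, DeptID: no single fragment contains all of {Salary, EName, DeptID, DName}, and the restricted closure of {Salary, DName} across the fragments never reaches {EName, DeptID}.
DName → Salary, DeptID is preserved.
DeptID → Salary, City is preserved.
EName, City, DName → Salary, DeptID is preserved.
City, DName → Salary, DeptID is preserved.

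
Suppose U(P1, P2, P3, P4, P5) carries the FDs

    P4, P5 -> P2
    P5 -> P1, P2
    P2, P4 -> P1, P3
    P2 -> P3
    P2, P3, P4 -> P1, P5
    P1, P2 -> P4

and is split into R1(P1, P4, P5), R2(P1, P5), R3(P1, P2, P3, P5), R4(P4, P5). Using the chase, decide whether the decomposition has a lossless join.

Chase test. Columns are P1, P2, P3, P4, P5; row i has aⱼ where attribute j ∈ Ri, else bᵢⱼ.
Initial tableau (one row per fragment):
  row 1: a1 b12 b13 a4 a5
  row 2: a1 b22 b23 b24 a5
  row 3: a1 a2 a3 b34 a5
  row 4: b41 b42 b43 a4 a5
Rows 1 and 4 agree on P4, P5; apply P4, P5→P2 and equate their P2 entries.
Rows 1 and 2 agree on P5; apply P5→P1, P2 and equate their P1, P2 entries.
Rows 1 and 3 agree on P5; apply P5→P1, P2 and equate their P1, P2 entries.
Rows 1 and 4 agree on P5; apply P5→P1, P2 and equate their P1, P2 entries.
Rows 1 and 4 agree on P2, P4; apply P2, P4→P1, P3 and equate their P1, P3 entries.
Rows 1 and 2 agree on P2; apply P2→P3 and equate their P3 entries.
Rows 1 and 3 agree on P2; apply P2→P3 and equate their P3 entries.
Rows 1 and 2 agree on P1, P2; apply P1, P2→P4 and equate their P4 entries.
Rows 1 and 3 agree on P1, P2; apply P1, P2→P4 and equate their P4 entries.
Row 1 is now all distinguished symbols — the join is lossless.

Yes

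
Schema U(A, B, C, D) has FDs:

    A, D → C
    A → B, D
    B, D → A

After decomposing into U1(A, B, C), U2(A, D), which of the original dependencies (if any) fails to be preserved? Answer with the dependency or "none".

Check B, D → A: no single fragment contains all of {A, B, D}, and the restricted closure of {B, D} across the fragments never reaches {A}.
A, D → C is preserved.
A → B, D is preserved.

B, D → A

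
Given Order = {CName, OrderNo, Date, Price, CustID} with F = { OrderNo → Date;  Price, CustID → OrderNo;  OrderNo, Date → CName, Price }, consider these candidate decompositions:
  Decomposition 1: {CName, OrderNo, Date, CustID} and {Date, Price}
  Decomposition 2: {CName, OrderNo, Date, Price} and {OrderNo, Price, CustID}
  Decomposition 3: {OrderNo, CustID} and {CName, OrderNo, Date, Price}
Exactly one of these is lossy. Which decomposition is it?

Decomposition 1

Decomposition 1: common = {Date}, closure = {Date} → lossy.
Decomposition 2: common = {OrderNo, Price}, closure = {CName, OrderNo, Date, Price} → lossless.
Decomposition 3: common = {OrderNo}, closure = {CName, OrderNo, Date, Price} → lossless.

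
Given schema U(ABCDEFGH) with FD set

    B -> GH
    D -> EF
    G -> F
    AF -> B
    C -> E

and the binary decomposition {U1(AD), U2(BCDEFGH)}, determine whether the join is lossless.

Common attributes: U1 ∩ U2 = {D}.
Closure of {D}: D → EF applies, adding EF. So (D)⁺ = {DEF}.
The closure contains neither all of U1 = {AD} nor all of U2 = {BCDEFGH}, so the common attributes are not a superkey of either fragment. The join is lossy.

No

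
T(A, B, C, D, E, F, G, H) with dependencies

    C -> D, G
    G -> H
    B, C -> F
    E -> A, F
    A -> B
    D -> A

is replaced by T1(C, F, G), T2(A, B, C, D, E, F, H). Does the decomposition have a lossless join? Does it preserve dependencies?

Lossless test: (C, F)⁺ = {A, B, C, D, F, G, H}, which contains all of one fragment — lossless.
Dependency preservation: the restricted closure of {G} across the fragments never reaches {H}, so G → H cannot be enforced without a join — not preserved.

lossless but not dependency-preserving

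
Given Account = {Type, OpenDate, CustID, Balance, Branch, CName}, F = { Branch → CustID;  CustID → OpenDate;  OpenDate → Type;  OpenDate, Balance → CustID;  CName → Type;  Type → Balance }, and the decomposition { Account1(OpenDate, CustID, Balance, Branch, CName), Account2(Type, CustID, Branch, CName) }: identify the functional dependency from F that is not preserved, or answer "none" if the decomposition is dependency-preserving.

Check Type → Balance: no single fragment contains all of {Type, Balance}, and the restricted closure of {Type} across the fragments never reaches {Balance}.
Branch → CustID is preserved.
CustID → OpenDate is preserved.
OpenDate → Type is preserved.
OpenDate, Balance → CustID is preserved.
CName → Type is preserved.

Type → Balance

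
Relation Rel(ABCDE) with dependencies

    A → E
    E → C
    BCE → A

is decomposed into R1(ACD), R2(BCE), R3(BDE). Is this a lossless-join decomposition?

No

Chase test. Columns are ABCDE; row i has aⱼ where attribute j ∈ Ri, else bᵢⱼ.
Initial tableau (one row per fragment):
  row 1: a1 b12 a3 a4 b15
  row 2: b21 a2 a3 b24 a5
  row 3: b31 a2 b33 a4 a5
Rows 2 and 3 agree on E; apply E→C and equate their C entries.
Rows 2 and 3 agree on BCE; apply BCE→A and equate their A entries.
No row becomes fully distinguished — the join is lossy.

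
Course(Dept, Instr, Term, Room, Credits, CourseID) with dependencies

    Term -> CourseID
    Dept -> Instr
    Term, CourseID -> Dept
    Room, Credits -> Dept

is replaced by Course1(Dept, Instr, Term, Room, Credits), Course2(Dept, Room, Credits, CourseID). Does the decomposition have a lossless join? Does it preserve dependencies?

lossy and not dependency-preserving

Lossless test: (Dept, Room, Credits)⁺ = {Dept, Instr, Room, Credits}, which is a superkey of neither fragment — lossy.
Dependency preservation: the restricted closure of {Term} across the fragments never reaches {CourseID}, so Term → CourseID cannot be enforced without a join — not preserved.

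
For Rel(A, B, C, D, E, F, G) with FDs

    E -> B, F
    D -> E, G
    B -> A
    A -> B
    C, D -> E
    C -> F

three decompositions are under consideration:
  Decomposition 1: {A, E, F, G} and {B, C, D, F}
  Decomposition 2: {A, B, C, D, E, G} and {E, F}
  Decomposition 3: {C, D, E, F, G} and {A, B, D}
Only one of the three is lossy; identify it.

Decomposition 1

Decomposition 1: common = {F}, closure = {F} → lossy.
Decomposition 2: common = {E}, closure = {A, B, E, F} → lossless.
Decomposition 3: common = {D}, closure = {A, B, D, E, F, G} → lossless.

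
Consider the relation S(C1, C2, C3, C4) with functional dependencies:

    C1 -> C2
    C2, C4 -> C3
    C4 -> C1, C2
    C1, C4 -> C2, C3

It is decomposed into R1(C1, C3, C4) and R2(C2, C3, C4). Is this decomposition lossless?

Yes

Common attributes: R1 ∩ R2 = {C3, C4}.
Closure of {C3, C4}: C4 → C1, C2 applies, adding C1, C2. So (C3, C4)⁺ = {C1, C2, C3, C4}.
This closure contains every attribute of R1, so R1 ∩ R2 → R1. The join is lossless.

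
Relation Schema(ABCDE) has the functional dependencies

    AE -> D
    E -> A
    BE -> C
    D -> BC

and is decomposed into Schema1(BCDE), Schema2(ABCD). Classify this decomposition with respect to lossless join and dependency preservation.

lossy and not dependency-preserving

Lossless test: (BCD)⁺ = {BCD}, which is a superkey of neither fragment — lossy.
Dependency preservation: the restricted closure of {E} across the fragments never reaches {A}, so E → A cannot be enforced without a join — not preserved.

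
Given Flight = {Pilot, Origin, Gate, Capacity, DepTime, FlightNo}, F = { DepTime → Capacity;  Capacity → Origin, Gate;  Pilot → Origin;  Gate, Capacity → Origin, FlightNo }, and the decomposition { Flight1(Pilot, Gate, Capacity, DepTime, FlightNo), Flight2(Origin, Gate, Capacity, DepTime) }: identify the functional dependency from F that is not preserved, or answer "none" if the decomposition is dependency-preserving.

Check Pilot → Origin: no single fragment contains all of {Pilot, Origin}, and the restricted closure of {Pilot} across the fragments never reaches {Origin}.
DepTime → Capacity is preserved.
Capacity → Origin, Gate is preserved.
Gate, Capacity → Origin, FlightNo is preserved.

Pilot → Origin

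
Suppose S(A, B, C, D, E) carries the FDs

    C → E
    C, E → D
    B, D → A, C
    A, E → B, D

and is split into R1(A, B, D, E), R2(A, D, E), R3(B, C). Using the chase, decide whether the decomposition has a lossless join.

Chase test. Columns are A, B, C, D, E; row i has aⱼ where attribute j ∈ Ri, else bᵢⱼ.
Initial tableau (one row per fragment):
  row 1: a1 a2 b13 a4 a5
  row 2: a1 b22 b23 a4 a5
  row 3: b31 a2 a3 b34 b35
Rows 1 and 2 agree on A, E; apply A, E→B, D and equate their B, D entries.
Rows 1 and 2 agree on B, D; apply B, D→A, C and equate their A, C entries.
No row becomes fully distinguished — the join is lossy.

No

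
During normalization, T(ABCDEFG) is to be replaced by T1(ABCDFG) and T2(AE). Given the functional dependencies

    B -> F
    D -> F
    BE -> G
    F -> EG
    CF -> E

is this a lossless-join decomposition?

No

Common attributes: T1 ∩ T2 = {A}.
No dependency enlarges {A}, so (A)⁺ = {A}.
The closure contains neither all of T1 = {ABCDFG} nor all of T2 = {AE}, so the common attributes are not a superkey of either fragment. The join is lossy.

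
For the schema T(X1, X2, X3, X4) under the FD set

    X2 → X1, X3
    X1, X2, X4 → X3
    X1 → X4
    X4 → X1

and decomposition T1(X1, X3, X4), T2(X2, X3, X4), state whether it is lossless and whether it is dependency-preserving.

lossless and dependency-preserving

Lossless test: (X3, X4)⁺ = {X1, X3, X4}, which contains all of one fragment — lossless.
Dependency preservation: X2 → X1, X3; X1, X2, X4 → X3 are not contained in any single fragment, but the restricted closure of each left-hand side across the fragments still reaches the right-hand side; the remaining FDs each lie inside some fragment. All dependencies are preserved.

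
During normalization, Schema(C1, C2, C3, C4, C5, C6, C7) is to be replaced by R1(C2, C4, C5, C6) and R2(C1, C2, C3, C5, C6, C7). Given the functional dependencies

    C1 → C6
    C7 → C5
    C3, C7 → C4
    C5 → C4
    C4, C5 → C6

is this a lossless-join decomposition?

Yes

Common attributes: R1 ∩ R2 = {C2, C5, C6}.
Closure of {C2, C5, C6}: C5 → C4 applies, adding C4. So (C2, C5, C6)⁺ = {C2, C4, C5, C6}.
This closure contains every attribute of R1, so R1 ∩ R2 → R1. The join is lossless.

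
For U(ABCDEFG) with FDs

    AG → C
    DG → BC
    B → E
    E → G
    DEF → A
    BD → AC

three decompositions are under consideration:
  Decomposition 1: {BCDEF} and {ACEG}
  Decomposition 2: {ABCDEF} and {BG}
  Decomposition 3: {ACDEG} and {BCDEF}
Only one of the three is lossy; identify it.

Decomposition 1: common = {CE}, closure = {CEG} → lossy.
Decomposition 2: common = {B}, closure = {BEG} → lossless.
Decomposition 3: common = {CDE}, closure = {ABCDEG} → lossless.

Decomposition 1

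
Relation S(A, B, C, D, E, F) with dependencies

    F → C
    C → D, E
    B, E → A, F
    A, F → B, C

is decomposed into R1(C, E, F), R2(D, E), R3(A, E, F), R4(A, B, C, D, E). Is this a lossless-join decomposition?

No

Chase test. Columns are A, B, C, D, E, F; row i has aⱼ where attribute j ∈ Ri, else bᵢⱼ.
Initial tableau (one row per fragment):
  row 1: b11 b12 a3 b14 a5 a6
  row 2: b21 b22 b23 a4 a5 b26
  row 3: a1 b32 b33 b34 a5 a6
  row 4: a1 a2 a3 a4 a5 b46
Rows 1 and 3 agree on F; apply F→C and equate their C entries.
Rows 1 and 3 agree on C; apply C→D, E and equate their D, E entries.
Rows 1 and 4 agree on C; apply C→D, E and equate their D, E entries.
No row becomes fully distinguished — the join is lossy.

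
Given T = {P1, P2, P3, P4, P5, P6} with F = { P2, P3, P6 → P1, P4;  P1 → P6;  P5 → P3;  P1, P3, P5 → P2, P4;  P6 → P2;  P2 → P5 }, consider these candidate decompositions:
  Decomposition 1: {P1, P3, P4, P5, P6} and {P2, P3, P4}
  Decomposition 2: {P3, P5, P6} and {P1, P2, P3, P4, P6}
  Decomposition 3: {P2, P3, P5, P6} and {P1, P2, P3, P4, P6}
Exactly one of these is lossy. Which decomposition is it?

Decomposition 1: common = {P3, P4}, closure = {P3, P4} → lossy.
Decomposition 2: common = {P3, P6}, closure = {P1, P2, P3, P4, P5, P6} → lossless.
Decomposition 3: common = {P2, P3, P6}, closure = {P1, P2, P3, P4, P5, P6} → lossless.

Decomposition 1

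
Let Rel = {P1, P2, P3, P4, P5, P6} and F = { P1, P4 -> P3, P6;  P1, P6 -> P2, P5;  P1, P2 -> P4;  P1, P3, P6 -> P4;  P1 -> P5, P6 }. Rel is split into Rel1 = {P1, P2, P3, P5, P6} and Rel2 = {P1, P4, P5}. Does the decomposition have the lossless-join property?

Common attributes: Rel1 ∩ Rel2 = {P1, P5}.
Closure of {P1, P5}: P1 → P5, P6 applies, adding P6; P1, P6 → P2, P5 applies, adding P2; P1, P2 → P4 applies, adding P4; P1, P4 → P3, P6 applies, adding P3. So (P1, P5)⁺ = {P1, P2, P3, P4, P5, P6}.
This closure contains every attribute of Rel1, so Rel1 ∩ Rel2 → Rel1. The join is lossless.

Yes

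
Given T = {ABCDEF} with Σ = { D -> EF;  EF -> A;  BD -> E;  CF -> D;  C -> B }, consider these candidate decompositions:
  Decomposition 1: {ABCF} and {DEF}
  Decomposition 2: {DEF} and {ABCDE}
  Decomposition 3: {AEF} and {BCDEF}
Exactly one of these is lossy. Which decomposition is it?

Decomposition 1

Decomposition 1: common = {F}, closure = {F} → lossy.
Decomposition 2: common = {DE}, closure = {ADEF} → lossless.
Decomposition 3: common = {EF}, closure = {AEF} → lossless.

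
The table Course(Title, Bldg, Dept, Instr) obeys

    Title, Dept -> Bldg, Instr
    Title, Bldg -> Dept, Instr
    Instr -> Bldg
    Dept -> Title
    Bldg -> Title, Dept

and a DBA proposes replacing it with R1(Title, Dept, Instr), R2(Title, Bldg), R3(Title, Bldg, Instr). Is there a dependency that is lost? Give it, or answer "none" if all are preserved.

Title, Dept → Bldg, Instr: restricted closure across fragments reaches Bldg, Instr.
Title, Bldg → Dept, Instr: restricted closure across fragments reaches Dept, Instr.
Instr → Bldg lies within R3.
Dept → Title lies within R1.
Bldg → Title, Dept: restricted closure across fragments reaches Title, Dept.
Every dependency is enforceable on the fragments, so the decomposition is dependency-preserving.

none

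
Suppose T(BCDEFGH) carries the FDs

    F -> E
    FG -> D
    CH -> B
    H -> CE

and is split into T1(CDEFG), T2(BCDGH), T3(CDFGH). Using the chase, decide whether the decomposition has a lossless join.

Yes

Chase test. Columns are BCDEFGH; row i has aⱼ where attribute j ∈ Ti, else bᵢⱼ.
Initial tableau (one row per fragment):
  row 1: b11 a2 a3 a4 a5 a6 b17
  row 2: a1 a2 a3 b24 b25 a6 a7
  row 3: b31 a2 a3 b34 a5 a6 a7
Rows 1 and 3 agree on F; apply F→E and equate their E entries.
Rows 2 and 3 agree on CH; apply CH→B and equate their B entries.
Rows 2 and 3 agree on H; apply H→CE and equate their CE entries.
Row 3 is now all distinguished symbols — the join is lossless.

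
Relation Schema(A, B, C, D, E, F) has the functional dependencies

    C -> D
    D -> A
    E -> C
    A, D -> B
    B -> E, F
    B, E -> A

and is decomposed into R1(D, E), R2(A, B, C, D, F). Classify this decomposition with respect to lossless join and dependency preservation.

lossless and dependency-preserving

Lossless test: (D)⁺ = {A, B, C, D, E, F}, which contains all of one fragment — lossless.
Dependency preservation: E → C; B → E, F; B, E → A are not contained in any single fragment, but the restricted closure of each left-hand side across the fragments still reaches the right-hand side; the remaining FDs each lie inside some fragment. All dependencies are preserved.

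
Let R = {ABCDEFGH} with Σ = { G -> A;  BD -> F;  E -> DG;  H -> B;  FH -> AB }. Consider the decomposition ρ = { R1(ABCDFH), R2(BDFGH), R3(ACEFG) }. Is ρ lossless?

Chase test. Columns are ABCDEFGH; row i has aⱼ where attribute j ∈ Ri, else bᵢⱼ.
Initial tableau (one row per fragment):
  row 1: a1 a2 a3 a4 b15 a6 b17 a8
  row 2: b21 a2 b23 a4 b25 a6 a7 a8
  row 3: a1 b32 a3 b34 a5 a6 a7 b38
Rows 2 and 3 agree on G; apply G→A and equate their A entries.
No row becomes fully distinguished — the join is lossy.

No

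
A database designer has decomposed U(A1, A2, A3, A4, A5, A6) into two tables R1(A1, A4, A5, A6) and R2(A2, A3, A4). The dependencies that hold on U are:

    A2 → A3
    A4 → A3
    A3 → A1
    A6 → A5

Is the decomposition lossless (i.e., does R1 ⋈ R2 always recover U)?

No

Common attributes: R1 ∩ R2 = {A4}.
Closure of {A4}: A4 → A3 applies, adding A3; A3 → A1 applies, adding A1. So (A4)⁺ = {A1, A3, A4}.
The closure contains neither all of R1 = {A1, A4, A5, A6} nor all of R2 = {A2, A3, A4}, so the common attributes are not a superkey of either fragment. The join is lossy.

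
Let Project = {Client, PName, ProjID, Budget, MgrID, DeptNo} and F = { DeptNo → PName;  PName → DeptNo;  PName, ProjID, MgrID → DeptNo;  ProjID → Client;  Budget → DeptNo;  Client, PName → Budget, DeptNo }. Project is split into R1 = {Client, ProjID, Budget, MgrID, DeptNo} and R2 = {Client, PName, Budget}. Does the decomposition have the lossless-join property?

Common attributes: R1 ∩ R2 = {Client, Budget}.
Closure of {Client, Budget}: Budget → DeptNo applies, adding DeptNo; DeptNo → PName applies, adding PName. So (Client, Budget)⁺ = {Client, PName, Budget, DeptNo}.
This closure contains every attribute of R2, so R1 ∩ R2 → R2. The join is lossless.

Yes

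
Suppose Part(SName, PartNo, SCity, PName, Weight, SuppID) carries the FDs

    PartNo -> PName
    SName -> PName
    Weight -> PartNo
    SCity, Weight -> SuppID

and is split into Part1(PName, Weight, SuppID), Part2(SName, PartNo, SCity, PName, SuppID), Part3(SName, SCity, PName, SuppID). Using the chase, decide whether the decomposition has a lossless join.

Chase test. Columns are SName, PartNo, SCity, PName, Weight, SuppID; row i has aⱼ where attribute j ∈ Parti, else bᵢⱼ.
Initial tableau (one row per fragment):
  row 1: b11 b12 b13 a4 a5 a6
  row 2: a1 a2 a3 a4 b25 a6
  row 3: a1 b32 a3 a4 b35 a6
No row becomes fully distinguished — the join is lossy.

No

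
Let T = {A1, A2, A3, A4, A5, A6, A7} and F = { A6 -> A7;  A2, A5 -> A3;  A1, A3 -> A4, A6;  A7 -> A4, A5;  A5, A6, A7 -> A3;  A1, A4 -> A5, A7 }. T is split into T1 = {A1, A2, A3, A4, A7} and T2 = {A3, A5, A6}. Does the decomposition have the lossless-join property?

No

Common attributes: T1 ∩ T2 = {A3}.
No dependency enlarges {A3}, so (A3)⁺ = {A3}.
The closure contains neither all of T1 = {A1, A2, A3, A4, A7} nor all of T2 = {A3, A5, A6}, so the common attributes are not a superkey of either fragment. The join is lossy.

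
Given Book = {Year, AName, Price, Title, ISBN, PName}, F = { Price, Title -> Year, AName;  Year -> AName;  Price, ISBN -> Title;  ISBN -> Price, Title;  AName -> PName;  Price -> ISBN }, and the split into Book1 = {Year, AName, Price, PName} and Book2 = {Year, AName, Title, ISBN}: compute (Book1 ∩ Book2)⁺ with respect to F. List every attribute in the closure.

Year, AName, PName

Book1 ∩ Book2 = {Year, AName}.
AName → PName applies, adding PName
Closure: {Year, AName, PName}.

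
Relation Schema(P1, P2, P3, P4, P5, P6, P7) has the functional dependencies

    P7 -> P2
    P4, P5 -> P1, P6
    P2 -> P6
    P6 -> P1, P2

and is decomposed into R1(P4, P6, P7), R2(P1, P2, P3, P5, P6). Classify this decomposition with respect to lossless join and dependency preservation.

Lossless test: (P6)⁺ = {P1, P2, P6}, which is a superkey of neither fragment — lossy.
Dependency preservation: the restricted closure of {P4, P5} across the fragments never reaches {P1, P6}, so P4, P5 → P1, P6 cannot be enforced without a join — not preserved.

lossy and not dependency-preserving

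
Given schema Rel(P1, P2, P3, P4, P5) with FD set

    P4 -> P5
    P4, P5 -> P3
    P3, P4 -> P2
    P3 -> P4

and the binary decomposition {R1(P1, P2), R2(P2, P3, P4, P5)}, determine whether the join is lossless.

Common attributes: R1 ∩ R2 = {P2}.
No dependency enlarges {P2}, so (P2)⁺ = {P2}.
The closure contains neither all of R1 = {P1, P2} nor all of R2 = {P2, P3, P4, P5}, so the common attributes are not a superkey of either fragment. The join is lossy.

No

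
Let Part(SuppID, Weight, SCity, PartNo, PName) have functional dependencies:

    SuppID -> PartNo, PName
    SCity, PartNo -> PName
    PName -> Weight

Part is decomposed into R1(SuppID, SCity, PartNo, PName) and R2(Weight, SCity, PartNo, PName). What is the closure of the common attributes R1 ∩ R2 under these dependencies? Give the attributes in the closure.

R1 ∩ R2 = {SCity, PartNo, PName}.
PName → Weight applies, adding Weight
Closure: {Weight, SCity, PartNo, PName}.

Weight, SCity, PartNo, PName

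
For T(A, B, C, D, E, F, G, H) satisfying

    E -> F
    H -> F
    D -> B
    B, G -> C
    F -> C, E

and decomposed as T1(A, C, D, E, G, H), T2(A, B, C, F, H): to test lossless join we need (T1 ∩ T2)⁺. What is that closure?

T1 ∩ T2 = {A, C, H}.
H → F applies, adding F
F → C, E applies, adding E
Closure: {A, C, E, F, H}.

A, C, E, F, H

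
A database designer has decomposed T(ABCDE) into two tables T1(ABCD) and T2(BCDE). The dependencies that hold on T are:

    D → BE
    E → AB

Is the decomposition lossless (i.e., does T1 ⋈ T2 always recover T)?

Yes

Common attributes: T1 ∩ T2 = {BCD}.
Closure of {BCD}: D → BE applies, adding E; E → AB applies, adding A. So (BCD)⁺ = {ABCDE}.
This closure contains every attribute of T1, so T1 ∩ T2 → T1. The join is lossless.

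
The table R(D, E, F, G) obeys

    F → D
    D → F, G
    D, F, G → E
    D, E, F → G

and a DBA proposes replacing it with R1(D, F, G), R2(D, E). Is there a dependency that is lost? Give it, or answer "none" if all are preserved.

none

F → D lies within R1.
D → F, G lies within R1.
D, F, G → E: restricted closure across fragments reaches E.
D, E, F → G: restricted closure across fragments reaches G.
Every dependency is enforceable on the fragments, so the decomposition is dependency-preserving.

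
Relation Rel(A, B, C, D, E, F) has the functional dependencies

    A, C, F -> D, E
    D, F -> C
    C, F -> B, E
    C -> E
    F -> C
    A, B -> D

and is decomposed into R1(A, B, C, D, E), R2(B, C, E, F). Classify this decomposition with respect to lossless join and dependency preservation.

lossy but dependency-preserving

Lossless test: (B, C, E)⁺ = {B, C, E}, which is a superkey of neither fragment — lossy.
Dependency preservation: A, C, F → D, E; D, F → C are not contained in any single fragment, but the restricted closure of each left-hand side across the fragments still reaches the right-hand side; the remaining FDs each lie inside some fragment. All dependencies are preserved.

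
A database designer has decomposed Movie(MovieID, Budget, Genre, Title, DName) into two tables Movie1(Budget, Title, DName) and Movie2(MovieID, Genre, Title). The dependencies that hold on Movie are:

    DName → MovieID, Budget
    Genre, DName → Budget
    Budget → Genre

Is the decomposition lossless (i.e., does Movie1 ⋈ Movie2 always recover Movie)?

Common attributes: Movie1 ∩ Movie2 = {Title}.
No dependency enlarges {Title}, so (Title)⁺ = {Title}.
The closure contains neither all of Movie1 = {Budget, Title, DName} nor all of Movie2 = {MovieID, Genre, Title}, so the common attributes are not a superkey of either fragment. The join is lossy.

No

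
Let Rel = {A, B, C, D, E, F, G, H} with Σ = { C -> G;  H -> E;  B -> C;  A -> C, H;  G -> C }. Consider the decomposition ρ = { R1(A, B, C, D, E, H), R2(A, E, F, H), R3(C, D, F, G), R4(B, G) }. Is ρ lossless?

No

Chase test. Columns are A, B, C, D, E, F, G, H; row i has aⱼ where attribute j ∈ Ri, else bᵢⱼ.
Initial tableau (one row per fragment):
  row 1: a1 a2 a3 a4 a5 b16 b17 a8
  row 2: a1 b22 b23 b24 a5 a6 b27 a8
  row 3: b31 b32 a3 a4 b35 a6 a7 b38
  row 4: b41 a2 b43 b44 b45 b46 a7 b48
Rows 1 and 3 agree on C; apply C→G and equate their G entries.
Rows 1 and 4 agree on B; apply B→C and equate their C entries.
Rows 1 and 2 agree on A; apply A→C, H and equate their C, H entries.
Rows 1 and 2 agree on C; apply C→G and equate their G entries.
No row becomes fully distinguished — the join is lossy.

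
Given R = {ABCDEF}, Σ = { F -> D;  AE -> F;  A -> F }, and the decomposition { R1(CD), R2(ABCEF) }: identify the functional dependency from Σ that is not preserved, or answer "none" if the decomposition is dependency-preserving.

Check F → D: no single fragment contains all of {DF}, and the restricted closure of {F} across the fragments never reaches {D}.
AE → F is preserved.
A → F is preserved.

F -> D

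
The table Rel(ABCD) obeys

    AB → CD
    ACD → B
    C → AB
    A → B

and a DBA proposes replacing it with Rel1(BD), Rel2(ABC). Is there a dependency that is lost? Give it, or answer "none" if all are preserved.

Check AB → CD: no single fragment contains all of {ABCD}, and the restricted closure of {AB} across the fragments never reaches {CD}.
ACD → B is preserved.
C → AB is preserved.
A → B is preserved.

AB → CD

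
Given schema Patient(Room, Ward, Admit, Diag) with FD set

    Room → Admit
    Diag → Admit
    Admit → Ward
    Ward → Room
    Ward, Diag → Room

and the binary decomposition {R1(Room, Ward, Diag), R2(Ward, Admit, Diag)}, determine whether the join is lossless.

Common attributes: R1 ∩ R2 = {Ward, Diag}.
Closure of {Ward, Diag}: Diag → Admit applies, adding Admit; Ward → Room applies, adding Room. So (Ward, Diag)⁺ = {Room, Ward, Admit, Diag}.
This closure contains every attribute of R1, so R1 ∩ R2 → R1. The join is lossless.

Yes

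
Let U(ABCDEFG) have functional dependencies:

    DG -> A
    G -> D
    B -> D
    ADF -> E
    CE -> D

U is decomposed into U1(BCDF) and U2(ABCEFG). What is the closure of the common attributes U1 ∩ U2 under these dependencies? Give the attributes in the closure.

U1 ∩ U2 = {BCF}.
B → D applies, adding D
Closure: {BCDF}.

BCDF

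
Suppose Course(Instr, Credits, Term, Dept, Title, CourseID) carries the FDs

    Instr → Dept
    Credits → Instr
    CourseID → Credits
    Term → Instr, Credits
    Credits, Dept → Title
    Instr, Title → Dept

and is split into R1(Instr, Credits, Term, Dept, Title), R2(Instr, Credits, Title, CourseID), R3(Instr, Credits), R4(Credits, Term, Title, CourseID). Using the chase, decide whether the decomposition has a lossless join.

Chase test. Columns are Instr, Credits, Term, Dept, Title, CourseID; row i has aⱼ where attribute j ∈ Ri, else bᵢⱼ.
Initial tableau (one row per fragment):
  row 1: a1 a2 a3 a4 a5 b16
  row 2: a1 a2 b23 b24 a5 a6
  row 3: a1 a2 b33 b34 b35 b36
  row 4: b41 a2 a3 b44 a5 a6
Rows 1 and 2 agree on Instr; apply Instr→Dept and equate their Dept entries.
Rows 1 and 3 agree on Instr; apply Instr→Dept and equate their Dept entries.
Rows 1 and 4 agree on Credits; apply Credits→Instr and equate their Instr entries.
Rows 1 and 3 agree on Credits, Dept; apply Credits, Dept→Title and equate their Title entries.
Rows 1 and 4 agree on Instr, Title; apply Instr, Title→Dept and equate their Dept entries.
Row 4 is now all distinguished symbols — the join is lossless.

Yes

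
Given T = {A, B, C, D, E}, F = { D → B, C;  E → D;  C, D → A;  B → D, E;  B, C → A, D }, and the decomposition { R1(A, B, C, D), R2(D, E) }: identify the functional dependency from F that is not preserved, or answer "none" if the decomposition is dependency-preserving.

D → B, C lies within R1.
E → D lies within R2.
C, D → A lies within R1.
B → D, E: restricted closure across fragments reaches D, E.
B, C → A, D lies within R1.
Every dependency is enforceable on the fragments, so the decomposition is dependency-preserving.

none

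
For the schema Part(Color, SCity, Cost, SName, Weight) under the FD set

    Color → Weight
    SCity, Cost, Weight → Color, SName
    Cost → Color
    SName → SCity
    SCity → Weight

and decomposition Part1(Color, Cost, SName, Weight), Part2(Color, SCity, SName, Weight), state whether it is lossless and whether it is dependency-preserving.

lossless but not dependency-preserving

Lossless test: (Color, SName, Weight)⁺ = {Color, SCity, SName, Weight}, which contains all of one fragment — lossless.
Dependency preservation: the restricted closure of {SCity, Cost, Weight} across the fragments never reaches {Color, SName}, so SCity, Cost, Weight → Color, SName cannot be enforced without a join — not preserved.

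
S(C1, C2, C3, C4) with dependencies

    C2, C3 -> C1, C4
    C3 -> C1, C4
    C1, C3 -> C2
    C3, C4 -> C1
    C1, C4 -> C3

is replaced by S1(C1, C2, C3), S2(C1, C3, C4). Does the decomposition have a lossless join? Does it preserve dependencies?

Lossless test: (C1, C3)⁺ = {C1, C2, C3, C4}, which contains all of one fragment — lossless.
Dependency preservation: C2, C3 → C1, C4 is not contained in any single fragment, but the restricted closure of its left-hand side across the fragments still reaches the right-hand side; the remaining FDs each lie inside some fragment. All dependencies are preserved.

lossless and dependency-preserving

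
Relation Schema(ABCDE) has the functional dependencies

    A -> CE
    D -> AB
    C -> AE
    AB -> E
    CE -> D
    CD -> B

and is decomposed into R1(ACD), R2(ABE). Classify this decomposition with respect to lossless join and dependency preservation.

Lossless test: (A)⁺ = {ABCDE}, which contains all of one fragment — lossless.
Dependency preservation: A → CE; D → AB; C → AE; CE → D; CD → B are not contained in any single fragment, but the restricted closure of each left-hand side across the fragments still reaches the right-hand side; the remaining FDs each lie inside some fragment. All dependencies are preserved.

lossless and dependency-preserving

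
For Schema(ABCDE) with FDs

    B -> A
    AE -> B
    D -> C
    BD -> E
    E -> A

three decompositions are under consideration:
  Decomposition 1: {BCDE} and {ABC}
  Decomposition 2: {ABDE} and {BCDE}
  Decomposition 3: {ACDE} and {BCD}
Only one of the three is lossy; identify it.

Decomposition 3

Decomposition 1: common = {BC}, closure = {ABC} → lossless.
Decomposition 2: common = {BDE}, closure = {ABCDE} → lossless.
Decomposition 3: common = {CD}, closure = {CD} → lossy.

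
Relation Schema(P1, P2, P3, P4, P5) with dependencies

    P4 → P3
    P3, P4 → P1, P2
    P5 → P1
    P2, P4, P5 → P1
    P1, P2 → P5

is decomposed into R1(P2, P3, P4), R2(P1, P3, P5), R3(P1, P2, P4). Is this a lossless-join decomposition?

Chase test. Columns are P1, P2, P3, P4, P5; row i has aⱼ where attribute j ∈ Ri, else bᵢⱼ.
Initial tableau (one row per fragment):
  row 1: b11 a2 a3 a4 b15
  row 2: a1 b22 a3 b24 a5
  row 3: a1 a2 b33 a4 b35
Rows 1 and 3 agree on P4; apply P4→P3 and equate their P3 entries.
Rows 1 and 3 agree on P3, P4; apply P3, P4→P1, P2 and equate their P1, P2 entries.
Rows 1 and 3 agree on P1, P2; apply P1, P2→P5 and equate their P5 entries.
No row becomes fully distinguished — the join is lossy.

No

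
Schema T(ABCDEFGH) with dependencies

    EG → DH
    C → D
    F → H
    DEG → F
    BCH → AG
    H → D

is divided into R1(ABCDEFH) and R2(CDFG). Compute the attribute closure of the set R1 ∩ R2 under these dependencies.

CDFH

R1 ∩ R2 = {CDF}.
F → H applies, adding H
Closure: {CDFH}.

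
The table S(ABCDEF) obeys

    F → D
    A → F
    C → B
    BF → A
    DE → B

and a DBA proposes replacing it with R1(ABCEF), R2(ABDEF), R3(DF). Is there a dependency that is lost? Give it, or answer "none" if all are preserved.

F → D lies within R2.
A → F lies within R1.
C → B lies within R1.
BF → A lies within R1.
DE → B lies within R2.
Every dependency is enforceable on the fragments, so the decomposition is dependency-preserving.

none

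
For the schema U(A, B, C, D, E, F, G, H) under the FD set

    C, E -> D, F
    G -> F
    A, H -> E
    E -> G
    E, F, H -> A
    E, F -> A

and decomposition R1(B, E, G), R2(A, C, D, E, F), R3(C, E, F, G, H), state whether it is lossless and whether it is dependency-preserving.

Lossless test (chase): Rows 2 and 3 agree on C, E; apply C, E→D, F and equate their D, F entries. Rows 1 and 3 agree on G; apply G→F and equate their F entries. Rows 1 and 2 agree on E; apply E→G and equate their G entries. Rows 1 and 2 agree on E, F; apply E, F→A and equate their A entries. Rows 1 and 3 agree on E, F; apply E, F→A and equate their A entries. No row becomes fully distinguished — the join is lossy.
Dependency preservation: the restricted closure of {A, H} across the fragments never reaches {E}, so A, H → E cannot be enforced without a join — not preserved.

lossy and not dependency-preserving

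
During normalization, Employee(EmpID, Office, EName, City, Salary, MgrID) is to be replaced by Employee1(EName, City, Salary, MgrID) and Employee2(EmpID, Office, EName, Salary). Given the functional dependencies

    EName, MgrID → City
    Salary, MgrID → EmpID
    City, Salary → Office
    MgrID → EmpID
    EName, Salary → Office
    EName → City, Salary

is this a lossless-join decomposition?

No

Common attributes: Employee1 ∩ Employee2 = {EName, Salary}.
Closure of {EName, Salary}: EName, Salary → Office applies, adding Office; EName → City, Salary applies, adding City. So (EName, Salary)⁺ = {Office, EName, City, Salary}.
The closure contains neither all of Employee1 = {EName, City, Salary, MgrID} nor all of Employee2 = {EmpID, Office, EName, Salary}, so the common attributes are not a superkey of either fragment. The join is lossy.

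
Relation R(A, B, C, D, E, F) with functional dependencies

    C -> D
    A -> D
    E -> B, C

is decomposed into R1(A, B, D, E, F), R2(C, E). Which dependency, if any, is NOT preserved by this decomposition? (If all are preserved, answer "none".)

Check C → D: no single fragment contains all of {C, D}, and the restricted closure of {C} across the fragments never reaches {D}.
A → D is preserved.
E → B, C is preserved.

C -> D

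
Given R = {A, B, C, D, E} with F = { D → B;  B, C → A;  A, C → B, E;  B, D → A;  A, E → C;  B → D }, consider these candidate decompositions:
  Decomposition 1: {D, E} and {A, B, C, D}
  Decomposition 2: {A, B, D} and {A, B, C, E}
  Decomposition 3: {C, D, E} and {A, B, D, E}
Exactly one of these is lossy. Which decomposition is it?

Decomposition 1: common = {D}, closure = {A, B, D} → lossy.
Decomposition 2: common = {A, B}, closure = {A, B, D} → lossless.
Decomposition 3: common = {D, E}, closure = {A, B, C, D, E} → lossless.

Decomposition 1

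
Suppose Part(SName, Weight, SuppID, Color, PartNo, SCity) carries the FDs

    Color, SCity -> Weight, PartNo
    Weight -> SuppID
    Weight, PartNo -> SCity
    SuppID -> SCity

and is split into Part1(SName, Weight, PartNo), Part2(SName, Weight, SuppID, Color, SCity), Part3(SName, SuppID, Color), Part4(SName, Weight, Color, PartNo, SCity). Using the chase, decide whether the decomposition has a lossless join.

Chase test. Columns are SName, Weight, SuppID, Color, PartNo, SCity; row i has aⱼ where attribute j ∈ Parti, else bᵢⱼ.
Initial tableau (one row per fragment):
  row 1: a1 a2 b13 b14 a5 b16
  row 2: a1 a2 a3 a4 b25 a6
  row 3: a1 b32 a3 a4 b35 b36
  row 4: a1 a2 b43 a4 a5 a6
Rows 2 and 4 agree on Color, SCity; apply Color, SCity→Weight, PartNo and equate their Weight, PartNo entries.
Rows 1 and 2 agree on Weight; apply Weight→SuppID and equate their SuppID entries.
Rows 1 and 4 agree on Weight; apply Weight→SuppID and equate their SuppID entries.
Rows 1 and 2 agree on Weight, PartNo; apply Weight, PartNo→SCity and equate their SCity entries.
Rows 1 and 3 agree on SuppID; apply SuppID→SCity and equate their SCity entries.
Rows 2 and 3 agree on Color, SCity; apply Color, SCity→Weight, PartNo and equate their Weight, PartNo entries.
Row 2 is now all distinguished symbols — the join is lossless.

Yes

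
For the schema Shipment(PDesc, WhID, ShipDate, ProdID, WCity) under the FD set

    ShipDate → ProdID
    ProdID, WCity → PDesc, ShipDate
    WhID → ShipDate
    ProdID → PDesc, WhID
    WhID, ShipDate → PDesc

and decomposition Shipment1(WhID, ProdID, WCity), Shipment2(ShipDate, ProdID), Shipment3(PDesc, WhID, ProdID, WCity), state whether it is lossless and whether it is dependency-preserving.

Lossless test (chase): Rows 1 and 3 agree on ProdID, WCity; apply ProdID, WCity→PDesc, ShipDate and equate their PDesc, ShipDate entries. Rows 1 and 2 agree on ProdID; apply ProdID→PDesc, WhID and equate their PDesc, WhID entries. Rows 1 and 2 agree on WhID; apply WhID→ShipDate and equate their ShipDate entries. Row 1 is now all distinguished symbols — the join is lossless.
Dependency preservation: ProdID, WCity → PDesc, ShipDate; WhID → ShipDate; WhID, ShipDate → PDesc are not contained in any single fragment, but the restricted closure of each left-hand side across the fragments still reaches the right-hand side; the remaining FDs each lie inside some fragment. All dependencies are preserved.

lossless and dependency-preserving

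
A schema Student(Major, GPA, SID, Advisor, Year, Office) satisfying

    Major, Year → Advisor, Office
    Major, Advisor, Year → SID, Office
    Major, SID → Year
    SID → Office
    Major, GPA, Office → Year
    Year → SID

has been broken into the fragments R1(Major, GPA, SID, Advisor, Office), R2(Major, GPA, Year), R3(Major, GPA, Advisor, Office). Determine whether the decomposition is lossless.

Chase test. Columns are Major, GPA, SID, Advisor, Year, Office; row i has aⱼ where attribute j ∈ Ri, else bᵢⱼ.
Initial tableau (one row per fragment):
  row 1: a1 a2 a3 a4 b15 a6
  row 2: a1 a2 b23 b24 a5 b26
  row 3: a1 a2 b33 a4 b35 a6
Rows 1 and 3 agree on Major, GPA, Office; apply Major, GPA, Office→Year and equate their Year entries.
Rows 1 and 3 agree on Year; apply Year→SID and equate their SID entries.
No row becomes fully distinguished — the join is lossy.

No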